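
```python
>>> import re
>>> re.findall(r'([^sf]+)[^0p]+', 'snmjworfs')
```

['nmjwor']

The pattern matches one or more of any character except [sf] (captured); then one or more of any character except [0p].
Matches: at [1:9] match 'nmjworfs', group 1 = 'nmjwor'.
`findall` collects group 1 from the one match (1 total).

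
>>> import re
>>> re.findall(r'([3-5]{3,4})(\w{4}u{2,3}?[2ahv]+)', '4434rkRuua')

[('443', '4rkRuua')]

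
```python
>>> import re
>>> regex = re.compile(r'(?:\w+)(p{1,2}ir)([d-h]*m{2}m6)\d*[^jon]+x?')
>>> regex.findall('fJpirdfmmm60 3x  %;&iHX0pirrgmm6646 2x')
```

[('pir', 'dfmmm6')]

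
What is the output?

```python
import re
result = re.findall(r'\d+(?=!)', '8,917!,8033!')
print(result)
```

['917', '8033']

The lookaround is zero-width — it requires the adjacent text to match without consuming it, so the asserted text isn't part of the match.
Since nothing is captured, `findall` lists the 2 matched substrings directly.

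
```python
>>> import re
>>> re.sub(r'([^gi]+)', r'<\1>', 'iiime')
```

Pattern: one or more of any character except [gi] (captured).
Matches: at [3:5] → 'me'.
`\1` in the replacement pulls in group 1's text for each match.

'iii<me>'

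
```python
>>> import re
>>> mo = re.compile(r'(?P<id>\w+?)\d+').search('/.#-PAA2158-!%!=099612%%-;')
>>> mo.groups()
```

('PAA',)

This matches one or more of a word character (lazy) (captured as 'id'); then one or more of a digit.
Lazy quantifiers expand one character at a time until the remainder of the pattern can match.
Unlike `match`, `search` isn't anchored — it looks for the pattern anywhere in the string.
The match spans [4:11] → 'PAA2158'.
Captured: group 1 = 'PAA'.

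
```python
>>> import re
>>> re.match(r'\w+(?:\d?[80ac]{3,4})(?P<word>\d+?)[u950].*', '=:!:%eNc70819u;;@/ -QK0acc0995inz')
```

Pattern: one or more of a word character; then optionally a digit, then 3 to 4 of one of [80ac] (non-capturing group); then one or more of a digit (lazy) (captured as 'word'); then one of [u950], then zero or more of any character.
`re.match` only tries the pattern at the start of the string.
Here the pattern fails at index 0, so the call returns None.

None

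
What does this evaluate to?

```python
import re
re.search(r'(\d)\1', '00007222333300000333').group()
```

The backreference `\1` re-matches whatever the first group consumed, character for character.
Unlike `match`, `search` isn't anchored — it looks for the pattern anywhere in the string.
The match spans [0:2] → '00'.
Captured: group 1 = '0'.

'00'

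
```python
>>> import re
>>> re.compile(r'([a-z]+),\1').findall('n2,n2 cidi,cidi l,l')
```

['cidi', 'l']

After group 1 captures some text, `\1` only succeeds where that same text appears again.
`findall` collects group 1 from each match (2 total).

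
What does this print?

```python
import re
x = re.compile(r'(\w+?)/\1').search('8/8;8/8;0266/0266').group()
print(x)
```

`\1` has to match the exact text group 1 already captured.
`re.search` tries every starting position until one works.
The match spans [0:3] → '8/8'.
Captured: group 1 = '8'.

8/8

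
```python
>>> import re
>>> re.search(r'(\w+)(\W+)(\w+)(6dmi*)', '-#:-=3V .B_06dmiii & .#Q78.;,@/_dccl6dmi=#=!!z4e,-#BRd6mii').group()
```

Pattern: one or more of a word character (captured); then one or more of a non-word character (captured); then one or more of a word character (captured); then the literal '6dm', then zero or more of the literal 'i' (captured).
`search` walks the string left to right and returns the first match it finds.
The match spans [5:18] → '3V .B_06dmiii'.
Captured: group 1 = '3V', group 2 = ' .', group 3 = 'B_0', group 4 = '6dmiii'.

'3V .B_06dmiii'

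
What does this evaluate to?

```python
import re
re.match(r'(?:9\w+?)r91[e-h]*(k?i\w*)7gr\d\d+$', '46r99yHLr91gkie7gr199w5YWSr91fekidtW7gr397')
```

`re.match` only tries the pattern at the start of the string.
Here position 0 doesn't satisfy it, so the call returns None.

None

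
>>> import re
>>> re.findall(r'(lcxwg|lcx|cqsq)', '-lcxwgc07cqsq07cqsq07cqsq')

`|` is ordered: at each position the engine commits to the first alternative that works.
`findall` collects group 1 from each match (4 total).

['lcxwg', 'cqsq', 'cqsq', 'cqsq']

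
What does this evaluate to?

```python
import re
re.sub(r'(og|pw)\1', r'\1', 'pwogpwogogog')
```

After group 1 captures some text, `\1` only succeeds where that same text appears again.
The replacement refers to a captured group, so each match is rewritten using its own captured text.

'pwogpwogog'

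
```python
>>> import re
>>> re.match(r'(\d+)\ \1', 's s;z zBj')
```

None

`re.match` only tries the pattern at the start of the string.
Here the pattern fails at index 0, so the call returns None.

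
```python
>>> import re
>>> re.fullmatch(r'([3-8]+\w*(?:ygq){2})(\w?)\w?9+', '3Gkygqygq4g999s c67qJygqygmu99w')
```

None

The pattern matches one or more of a character in [3-8], then zero or more of a word character, then the literal 'ygq' repeated 2 times (captured); then optionally a word character (captured); then optionally a word character, then one or more of the literal '9'.
`re.fullmatch` is like wrapping the pattern in `^…$` (in single-line mode).
Here there's no way to consume every character, so the call returns None.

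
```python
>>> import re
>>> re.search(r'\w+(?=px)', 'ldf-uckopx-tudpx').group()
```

The `(?=…)`/`(?<=…)` assertion just peeks at neighbouring text; it doesn't advance the match position.
`search` walks the string left to right and returns the first match it finds.
The match spans [4:8] → 'ucko'.

'ucko'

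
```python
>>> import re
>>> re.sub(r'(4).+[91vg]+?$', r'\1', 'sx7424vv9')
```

The pattern matches a literal '4' (captured); then one or more of any character; then one or more of one of [91vg] (lazy); then anchored at the end.
Each match is replaced using the text its own group 1 captured.

'sx74'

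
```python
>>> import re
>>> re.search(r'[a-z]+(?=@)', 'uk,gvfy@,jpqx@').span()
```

Because the assertion is zero-width, the text it checks is not consumed and won't appear in the result.
`re.search` scans for the first position where the pattern succeeds.
The match spans [3:7] → 'gvfy'.

(3, 7)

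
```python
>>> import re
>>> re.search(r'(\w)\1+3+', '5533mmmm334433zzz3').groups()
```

('5',)

A backreference is literal: `\1` must see the identical characters the first group matched.
Unlike `match`, `search` isn't anchored — it looks for the pattern anywhere in the string.
The match spans [0:4] → '5533'.
Captured: group 1 = '5'.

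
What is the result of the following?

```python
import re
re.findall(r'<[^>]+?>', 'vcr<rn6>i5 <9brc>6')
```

['<rn6>', '<9brc>']

Matches: at [3:8] → '<rn6>'; at [11:17] → '<9brc>'.
`findall` yields the raw match text (2 of them) because the pattern has no groups.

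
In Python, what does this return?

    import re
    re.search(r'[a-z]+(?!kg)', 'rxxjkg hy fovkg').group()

'rxxjkg'

Because the assertion is negative and zero-width, positions next to the forbidden text are skipped.
`re.search` tries every starting position until one works.
The match spans [0:6] → 'rxxjkg'.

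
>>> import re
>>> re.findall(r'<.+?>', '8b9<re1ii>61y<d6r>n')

Lazy quantifiers expand one character at a time until the remainder of the pattern can match.
Matches: at [3:10] → '<re1ii>'; at [13:18] → '<d6r>'.
`findall` yields the raw match text (2 of them) because the pattern has no groups.

['<re1ii>', '<d6r>']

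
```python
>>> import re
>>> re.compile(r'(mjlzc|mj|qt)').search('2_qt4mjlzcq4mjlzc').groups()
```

The match spans [2:4] → 'qt'.
Captured: group 1 = 'qt'.

('qt',)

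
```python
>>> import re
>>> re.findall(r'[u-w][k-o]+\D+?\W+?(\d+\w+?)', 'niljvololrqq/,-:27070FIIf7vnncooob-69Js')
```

The pattern matches a character in [u-w], then one or more of a character in [k-o]; then one or more of a non-digit (lazy); then one or more of a non-word character (lazy); then one or more of a digit, then one or more of a word character (lazy) (captured).
A `+?`/`*?`/`{m,n}?` starts at its minimum and grows only as far as needed for what follows to match.
Matches: at [4:22] match 'vololrqq/,-:27070F', group 1 = '27070F'; at [26:38] match 'vnncooob-69J', group 1 = '69J'.
Because there's exactly one group, `findall` drops the full match and keeps group 1 from each hit.

['27070F', '69J']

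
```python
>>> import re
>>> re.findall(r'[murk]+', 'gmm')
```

['mm']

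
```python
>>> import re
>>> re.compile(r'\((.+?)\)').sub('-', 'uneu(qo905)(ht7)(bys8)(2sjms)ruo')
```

Every occurrence is swapped for '-'.

'uneu----ruo'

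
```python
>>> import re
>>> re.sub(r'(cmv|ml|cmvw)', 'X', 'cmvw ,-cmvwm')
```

`|` is ordered: at each position the engine commits to the first alternative that works.
Every occurrence is swapped for 'X'.

'Xw ,-Xwm'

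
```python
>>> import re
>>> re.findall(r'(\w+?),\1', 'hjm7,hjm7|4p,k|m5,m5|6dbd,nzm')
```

['hjm7', 'm5']

`\1` has to match the exact text group 1 already captured.
Scanning left to right: at [0:9] match 'hjm7,hjm7', group 1 = 'hjm7'; at [15:20] match 'm5,m5', group 1 = 'm5'.
With a single group, `findall` returns only what that group captured — 2 items.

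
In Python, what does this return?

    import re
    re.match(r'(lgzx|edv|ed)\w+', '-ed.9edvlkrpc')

`match` is anchored at position 0; if the pattern doesn't fit there, it returns None.
Here position 0 doesn't satisfy it, so the call returns None.

None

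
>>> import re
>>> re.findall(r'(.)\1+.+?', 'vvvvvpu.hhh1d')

A backreference is literal: `\1` must see the identical characters the first group matched.
With a single group, `findall` returns only what that group captured — 2 items.

['v', 'h']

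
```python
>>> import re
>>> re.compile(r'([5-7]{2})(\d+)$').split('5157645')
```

['51', '57', '645', '']

With a capturing group present, the delimiter's captured portion is kept in the result list.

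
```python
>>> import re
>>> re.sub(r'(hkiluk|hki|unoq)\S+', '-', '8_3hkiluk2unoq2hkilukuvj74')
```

Each match is replaced by '-'.

'8_3-'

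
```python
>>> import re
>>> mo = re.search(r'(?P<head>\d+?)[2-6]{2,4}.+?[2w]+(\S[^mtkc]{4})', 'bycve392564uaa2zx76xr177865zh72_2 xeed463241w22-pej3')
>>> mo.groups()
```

The match spans [5:20] → '392564uaa2zx76x'.
Captured: group 1 = '39', group 2 = 'zx76x'.

('39', 'zx76x')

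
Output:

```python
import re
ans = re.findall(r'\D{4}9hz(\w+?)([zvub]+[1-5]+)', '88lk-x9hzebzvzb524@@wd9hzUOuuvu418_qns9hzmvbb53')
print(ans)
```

The pattern matches exactly 4 of a non-digit, then the literal '9hz'; then one or more of a word character (lazy) (captured); then one or more of one of [zvub], then one or more of a character in [1-5] (captured).
2 groups means each result is a tuple of 2 captured strings — 3 here.

[('e', 'bzvzb524'), ('UO', 'uuvu41'), ('m', 'vbb53')]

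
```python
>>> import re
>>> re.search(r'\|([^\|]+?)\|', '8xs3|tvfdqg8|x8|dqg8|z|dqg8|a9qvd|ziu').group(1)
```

The match spans [4:13] → '|tvfdqg8|'.
Captured: group 1 = 'tvfdqg8'.

'tvfdqg8'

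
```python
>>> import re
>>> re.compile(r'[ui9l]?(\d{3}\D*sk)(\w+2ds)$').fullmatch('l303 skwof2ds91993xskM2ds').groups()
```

The match spans [0:25] → 'l303 skwof2ds91993xskM2ds'.
Captured: group 1 = '303 sk', group 2 = 'wof2ds91993xskM2ds'.

('303 sk', 'wof2ds91993xskM2ds')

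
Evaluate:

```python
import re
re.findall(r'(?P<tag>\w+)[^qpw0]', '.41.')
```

One capturing group, so `findall` returns just the captured substring from the one match — 1 in all.

['41']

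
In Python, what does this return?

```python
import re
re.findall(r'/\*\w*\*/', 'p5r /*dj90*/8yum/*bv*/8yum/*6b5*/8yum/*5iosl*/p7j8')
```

['/*dj90*/', '/*bv*/', '/*6b5*/', '/*5iosl*/']

Matches: at [4:12] → '/*dj90*/'; at [16:22] → '/*bv*/'; at [26:33] → '/*6b5*/'; at [37:46] → '/*5iosl*/'.
Since nothing is captured, `findall` lists the 4 matched substrings directly.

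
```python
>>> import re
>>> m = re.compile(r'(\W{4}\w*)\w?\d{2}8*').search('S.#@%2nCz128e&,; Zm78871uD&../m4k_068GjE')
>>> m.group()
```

'.#@%2nCz128'

Pattern: exactly 4 of a non-word character, then zero or more of a word character (captured); then optionally a word character; then exactly 2 of a digit, then zero or more of the literal '8'.
`re.search` tries every starting position until one works.
The match spans [1:12] → '.#@%2nCz128'.
Captured: group 1 = '.#@%2nCz1'.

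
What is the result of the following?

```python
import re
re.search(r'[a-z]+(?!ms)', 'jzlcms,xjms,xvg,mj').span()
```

The negative lookahead/lookbehind blocks any match where the forbidden context is present.
`search` walks the string left to right and returns the first match it finds.
The match spans [0:6] → 'jzlcms'.

(0, 6)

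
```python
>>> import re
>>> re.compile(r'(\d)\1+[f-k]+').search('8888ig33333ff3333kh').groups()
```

The match spans [0:6] → '8888ig'.
Captured: group 1 = '8'.

('8',)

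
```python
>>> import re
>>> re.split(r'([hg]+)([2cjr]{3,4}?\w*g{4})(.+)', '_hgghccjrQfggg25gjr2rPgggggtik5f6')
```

The pattern matches one or more of one of [hg] (captured); then 3 to 4 of one of [2cjr] (lazy), then zero or more of a word character, then exactly 4 of a literal 'g' (captured); then one or more of any character (captured).
The group in the pattern means `split` returns the separators' captures alongside the pieces.

['_', 'hggh', 'ccjrQfggg25gjr2rPggggg', 'tik5f6', '']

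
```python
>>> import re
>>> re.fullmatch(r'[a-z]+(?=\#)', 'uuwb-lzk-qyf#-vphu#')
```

None

The lookaround is zero-width — it requires the adjacent text to match without consuming it, so the asserted text isn't part of the match.
`re.fullmatch` is like wrapping the pattern in `^…$` (in single-line mode).
Here there's no way to consume every character, so the call returns None.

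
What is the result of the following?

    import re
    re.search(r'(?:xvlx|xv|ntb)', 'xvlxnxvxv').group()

'xvlx'

The regex engine tests alternatives in the order written; an earlier branch that matches wins even if a later one would match more.
The match spans [0:4] → 'xvlx'.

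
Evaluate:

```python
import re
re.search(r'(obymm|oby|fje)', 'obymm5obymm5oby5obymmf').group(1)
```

'obymm'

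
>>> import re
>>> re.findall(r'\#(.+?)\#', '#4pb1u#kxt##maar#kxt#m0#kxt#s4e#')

['4pb1u', '#maar', 'm0', 's4e']

Walking the string: at [0:7] match '#4pb1u#', group 1 = '4pb1u'; at [10:17] match '##maar#', group 1 = '#maar'; at [20:24] match '#m0#', group 1 = 'm0'; at [27:32] match '#s4e#', group 1 = 's4e'.
With a single group, `findall` returns only what that group captured — 4 items.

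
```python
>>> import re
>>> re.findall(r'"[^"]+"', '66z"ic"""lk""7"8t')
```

Since nothing is captured, `findall` lists the 3 matched substrings directly.

['"ic"', '"lk"', '"7"']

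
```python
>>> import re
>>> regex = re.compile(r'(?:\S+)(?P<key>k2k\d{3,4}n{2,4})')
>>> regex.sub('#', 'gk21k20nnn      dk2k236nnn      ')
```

`sub` substitutes '#' at each match site.

'gk21k20nnn      #      '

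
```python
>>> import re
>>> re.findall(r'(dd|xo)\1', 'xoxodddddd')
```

['xo', 'dd']

`\1` has to match the exact text group 1 already captured.
Walking the string: at [0:4] match 'xoxo', group 1 = 'xo'; at [4:8] match 'dddd', group 1 = 'dd'.
One capturing group, so `findall` returns just the captured substring from each match — 2 in all.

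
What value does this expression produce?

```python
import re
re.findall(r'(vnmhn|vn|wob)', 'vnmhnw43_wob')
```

`|` is ordered: at each position the engine commits to the first alternative that works.
Walking the string: at [0:5] match 'vnmhn', group 1 = 'vnmhn'; at [9:12] match 'wob', group 1 = 'wob'.
`findall` collects group 1 from each match (2 total).

['vnmhn', 'wob']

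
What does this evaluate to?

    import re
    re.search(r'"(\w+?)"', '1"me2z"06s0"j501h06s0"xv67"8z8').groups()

The match spans [1:7] → '"me2z"'.
Captured: group 1 = 'me2z'.

('me2z',)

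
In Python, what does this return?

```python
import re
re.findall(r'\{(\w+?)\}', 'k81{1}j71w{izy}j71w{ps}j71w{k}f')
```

Because there's exactly one group, `findall` drops the full match and keeps group 1 from each hit.

['1', 'izy', 'ps', 'k']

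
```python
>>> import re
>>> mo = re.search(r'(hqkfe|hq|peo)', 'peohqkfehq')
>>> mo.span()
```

(0, 3)

`re.search` tries every starting position until one works.
The match spans [0:3] → 'peo'.
Captured: group 1 = 'peo'.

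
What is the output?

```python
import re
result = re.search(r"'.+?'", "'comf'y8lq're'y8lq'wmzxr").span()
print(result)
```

(0, 6)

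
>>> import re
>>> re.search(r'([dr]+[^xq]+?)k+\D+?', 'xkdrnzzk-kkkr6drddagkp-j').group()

'drnzzk-'

This matches one or more of one of [dr], then one or more of any character except [xq] (lazy) (captured); then one or more of a literal 'k', then one or more of a non-digit (lazy).
Because the quantifier is non-greedy, it stops expanding at the earliest point where the rest of the pattern can succeed.
`re.search` scans for the first position where the pattern succeeds.
The match spans [2:9] → 'drnzzk-'.
Captured: group 1 = 'drnzz'.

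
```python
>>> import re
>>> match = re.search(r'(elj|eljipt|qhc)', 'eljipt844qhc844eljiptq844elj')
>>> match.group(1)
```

'elj'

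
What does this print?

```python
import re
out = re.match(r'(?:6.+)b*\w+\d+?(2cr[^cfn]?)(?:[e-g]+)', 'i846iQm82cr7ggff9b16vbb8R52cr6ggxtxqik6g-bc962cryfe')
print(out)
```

None

Pattern: the literal '6', then one or more of any character (non-capturing group); then zero or more of a literal 'b', then one or more of a word character; then one or more of a digit (lazy); then the literal '2cr', then optionally any character except [cfn] (captured); then one or more of a character in [e-g] (non-capturing group).
`re.match` won't scan ahead — the pattern has to work from the very first character.
Here position 0 doesn't satisfy it, so the call returns None.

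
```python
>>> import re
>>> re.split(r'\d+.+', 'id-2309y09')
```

This matches one or more of a digit; then one or more of any character.
Matches to split on: at [3:10] → '2309y09'.
The string is cut at each match, leaving 2 pieces.

['id-', '']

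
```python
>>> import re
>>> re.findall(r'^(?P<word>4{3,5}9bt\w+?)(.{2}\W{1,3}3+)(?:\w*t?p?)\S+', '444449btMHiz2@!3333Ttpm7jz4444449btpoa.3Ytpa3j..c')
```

[('444449btMHi', 'z2@!3333')]

Pattern: anchored at the start of the string; then 3 to 5 of a literal '4', then the literal '9bt', then one or more of a word character (lazy) (captured as 'word'); then exactly 2 of any character, then 1 to 3 of a non-word character, then one or more of a literal '3' (captured); then zero or more of a word character, then optionally the literal 't', then optionally the literal 'p' (non-capturing group); then one or more of a non-whitespace character.
A `+?`/`*?`/`{m,n}?` starts at its minimum and grows only as far as needed for what follows to match.
Scanning left to right: at [0:49] match '444449btMHiz2@!3333Ttpm7jz4444449btpoa.3Ytpa3j..c', groups = ('444449btMHi', 'z2@!3333').
2 groups means the one result is a tuple of 2 captured strings — 1 here.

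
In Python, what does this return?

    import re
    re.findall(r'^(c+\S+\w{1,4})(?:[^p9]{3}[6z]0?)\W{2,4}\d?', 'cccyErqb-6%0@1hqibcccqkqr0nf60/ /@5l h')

['cccyErqb-6%0@1hqibcccqkqr']

The pattern matches anchored at the start of the string; then one or more of the literal 'c', then one or more of a non-whitespace character, then 1 to 4 of a word character (captured); then exactly 3 of any character except [p9], then one of [6z], then optionally a literal '0' (non-capturing group); then 2 to 4 of a non-word character; then optionally a digit.
`findall` collects group 1 from the one match (1 total).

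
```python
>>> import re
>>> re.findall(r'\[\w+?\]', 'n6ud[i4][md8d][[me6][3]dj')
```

Scanning left to right: at [4:8] → '[i4]'; at [8:14] → '[md8d]'; at [15:20] → '[me6]'; at [20:23] → '[3]'.
No capturing groups, so `findall` returns the 4 full match strings.

['[i4]', '[md8d]', '[me6]', '[3]']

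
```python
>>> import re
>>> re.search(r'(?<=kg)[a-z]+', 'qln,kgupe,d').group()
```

The positive lookaround only admits positions where the adjacent text matches; those characters stay outside the span.
`search` walks the string left to right and returns the first match it finds.
The match spans [6:9] → 'upe'.

'upe'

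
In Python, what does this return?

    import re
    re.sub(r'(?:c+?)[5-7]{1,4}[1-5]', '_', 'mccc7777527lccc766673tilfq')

This matches one or more of a literal 'c' (lazy) (non-capturing group); then 1 to 4 of a character in [5-7], then a character in [1-5].
Matches: at [1:9] → 'ccc77775'.
Every occurrence is swapped for '_'.

'm_27lccc766673tilfq'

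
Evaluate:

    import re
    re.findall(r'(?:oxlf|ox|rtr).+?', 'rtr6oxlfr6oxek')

['rtr6', 'oxlfr', 'oxe']

Alternation isn't longest-match — the leftmost alternative that fits at this position is chosen.
Walking the string: at [0:4] → 'rtr6'; at [4:9] → 'oxlfr'; at [10:13] → 'oxe'.
`findall` yields the raw match text (3 of them) because the pattern has no groups.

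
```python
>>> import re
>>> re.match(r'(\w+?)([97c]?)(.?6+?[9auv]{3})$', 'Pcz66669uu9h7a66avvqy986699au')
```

None

The pattern matches one or more of a word character (lazy) (captured); then optionally one of [97c] (captured); then optionally any character, then one or more of a literal '6' (lazy), then exactly 3 of one of [9auv] (captured); then anchored at the end.
`re.match` only tries the pattern at the start of the string.
Here position 0 doesn't satisfy it, so the call returns None.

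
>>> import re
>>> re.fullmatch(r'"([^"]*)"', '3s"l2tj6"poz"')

`re.fullmatch` requires the pattern to consume the entire string.
Here the string isn't matched end-to-end, so the call returns None.

None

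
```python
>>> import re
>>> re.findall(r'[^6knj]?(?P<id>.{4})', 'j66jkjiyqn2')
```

`findall` collects group 1 from each match (2 total).

['j66j', 'kjiy']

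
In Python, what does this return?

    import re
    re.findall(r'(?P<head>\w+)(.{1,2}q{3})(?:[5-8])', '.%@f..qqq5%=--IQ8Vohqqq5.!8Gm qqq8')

This matches one or more of a word character (captured as 'head'); then 1 to 2 of any character, then exactly 3 of a literal 'q' (captured); then a character in [5-8] (non-capturing group).
2 groups means each result is a tuple of 2 captured strings — 3 here.

[('f', '..qqq'), ('IQ8Vo', 'hqqq'), ('8Gm', ' qqq')]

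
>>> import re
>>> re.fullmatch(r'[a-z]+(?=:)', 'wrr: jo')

None

`fullmatch` succeeds only if the pattern covers the string from start to end.
Here there's no way to consume every character, so the call returns None.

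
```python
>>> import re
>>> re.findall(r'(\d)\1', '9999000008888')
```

['9', '9', '0', '0', '8', '8']

The backreference `\1` re-matches whatever the first group consumed, character for character.
With a single group, `findall` returns only what that group captured — 6 items.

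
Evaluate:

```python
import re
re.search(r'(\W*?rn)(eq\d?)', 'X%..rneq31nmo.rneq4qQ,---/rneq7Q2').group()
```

'%..rneq3'

This matches zero or more of a non-word character (lazy), then the literal 'rn' (captured); then the literal 'eq', then optionally a digit (captured).
`re.search` scans for the first position where the pattern succeeds.
The match spans [1:9] → '%..rneq3'.
Captured: group 1 = '%..rn', group 2 = 'eq3'.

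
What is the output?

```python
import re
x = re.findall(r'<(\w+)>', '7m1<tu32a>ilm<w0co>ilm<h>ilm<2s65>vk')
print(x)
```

Scanning left to right: at [3:10] match '<tu32a>', group 1 = 'tu32a'; at [13:19] match '<w0co>', group 1 = 'w0co'; at [22:25] match '<h>', group 1 = 'h'; at [28:34] match '<2s65>', group 1 = '2s65'.
One capturing group, so `findall` returns just the captured substring from each match — 4 in all.

['tu32a', 'w0co', 'h', '2s65']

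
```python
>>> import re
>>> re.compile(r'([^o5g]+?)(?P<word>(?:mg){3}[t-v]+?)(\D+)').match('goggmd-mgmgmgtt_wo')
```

With `match`, the pattern is implicitly anchored at the beginning.
Here the string doesn't start with a match, so the call returns None.

None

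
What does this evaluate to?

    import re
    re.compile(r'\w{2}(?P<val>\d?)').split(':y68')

Pattern: exactly 2 of a word character; then optionally a digit (captured as 'val').
Matches to split on: at [1:4] → 'y68'.
With a capturing group present, the delimiter's captured portion is kept in the result list.

[':', '8', '']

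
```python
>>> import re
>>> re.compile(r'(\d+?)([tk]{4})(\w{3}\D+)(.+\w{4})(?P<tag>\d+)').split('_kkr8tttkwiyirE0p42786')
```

['_kkr', '8', 'tttk', 'wiyirE', '0p4278', '6', '']

`re.split` interleaves the captured-group text with the surrounding fragments.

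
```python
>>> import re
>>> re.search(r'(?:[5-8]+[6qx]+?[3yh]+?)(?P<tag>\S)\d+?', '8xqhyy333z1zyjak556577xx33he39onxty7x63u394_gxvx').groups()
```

The match spans [0:7] → '8xqhyy3'.
Captured: group 1 = 'y'.

('y',)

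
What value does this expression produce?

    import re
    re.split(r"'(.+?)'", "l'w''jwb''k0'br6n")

['l', 'w', '', 'jwb', '', 'k0', 'br6n']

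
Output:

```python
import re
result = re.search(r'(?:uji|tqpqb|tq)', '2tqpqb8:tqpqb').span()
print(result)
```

(1, 6)

`|` is ordered: at each position the engine commits to the first alternative that works.
Unlike `match`, `search` isn't anchored — it looks for the pattern anywhere in the string.
The match spans [1:6] → 'tqpqb'.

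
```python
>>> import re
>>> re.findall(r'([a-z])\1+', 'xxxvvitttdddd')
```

`\1` is not a pattern — it's the concrete string captured by group 1, re-applied verbatim.
Matches: at [0:3] match 'xxx', group 1 = 'x'; at [3:5] match 'vv', group 1 = 'v'; at [6:9] match 'ttt', group 1 = 't'; at [9:13] match 'dddd', group 1 = 'd'.
Because there's exactly one group, `findall` drops the full match and keeps group 1 from each hit.

['x', 'v', 't', 'd']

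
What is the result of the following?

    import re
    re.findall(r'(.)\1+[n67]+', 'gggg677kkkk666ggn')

['g', 'k', 'g']

`\1` is not a pattern — it's the concrete string captured by group 1, re-applied verbatim.
One capturing group, so `findall` returns just the captured substring from each match — 3 in all.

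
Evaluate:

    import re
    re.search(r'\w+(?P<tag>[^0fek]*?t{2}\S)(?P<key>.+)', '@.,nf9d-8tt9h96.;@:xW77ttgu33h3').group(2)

The match spans [3:31] → 'nf9d-8tt9h96.;@:xW77ttgu33h3'.
Captured: group 1 = '-8tt9', group 2 = 'h96.;@:xW77ttgu33h3'.

'h96.;@:xW77ttgu33h3'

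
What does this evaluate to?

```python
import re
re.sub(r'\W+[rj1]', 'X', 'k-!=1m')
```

'kXm'

Each match is replaced by 'X'.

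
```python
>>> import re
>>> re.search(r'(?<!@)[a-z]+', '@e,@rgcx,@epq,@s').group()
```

'gcx'

Because the assertion is negative and zero-width, positions next to the forbidden text are skipped.
`re.search` tries every starting position until one works.
The match spans [5:8] → 'gcx'.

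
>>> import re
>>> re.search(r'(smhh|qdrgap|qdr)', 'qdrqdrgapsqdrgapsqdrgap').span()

(0, 3)

The match spans [0:3] → 'qdr'.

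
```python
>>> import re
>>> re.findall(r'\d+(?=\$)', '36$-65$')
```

['36', '65']

Because the assertion is zero-width, the text it checks is not consumed and won't appear in the result.
Matches: at [0:2] → '36'; at [4:6] → '65'.
Since nothing is captured, `findall` lists the 2 matched substrings directly.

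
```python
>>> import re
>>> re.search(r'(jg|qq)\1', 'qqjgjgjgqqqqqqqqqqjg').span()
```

`\1` is not a pattern — it's the concrete string captured by group 1, re-applied verbatim.
`re.search` tries every starting position until one works.
The match spans [2:6] → 'jgjg'.
Captured: group 1 = 'jg'.

(2, 6)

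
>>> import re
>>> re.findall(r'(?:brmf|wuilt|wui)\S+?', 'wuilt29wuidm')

`|` is ordered: at each position the engine commits to the first alternative that works.
Walking the string: at [0:6] → 'wuilt2'; at [7:11] → 'wuid'.
No capturing groups, so `findall` returns the 2 full match strings.

['wuilt2', 'wuid']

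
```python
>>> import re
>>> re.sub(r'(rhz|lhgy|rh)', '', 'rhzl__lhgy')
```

'l__'

Alternation tries branches left to right and keeps the first one that lets the overall match succeed at that position.
Matches: at [0:3] → 'rhz'; at [6:10] → 'lhgy'.
Each match is replaced by ''.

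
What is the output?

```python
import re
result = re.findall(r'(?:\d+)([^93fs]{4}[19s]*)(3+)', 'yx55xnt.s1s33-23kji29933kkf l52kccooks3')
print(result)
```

[('xnt.s1s', '33'), ('kji299', '33')]

This matches one or more of a digit (non-capturing group); then exactly 4 of any character except [93fs], then zero or more of one of [19s] (captured); then one or more of a literal '3' (captured).
`findall` packs the 2 group values into a tuple for every match.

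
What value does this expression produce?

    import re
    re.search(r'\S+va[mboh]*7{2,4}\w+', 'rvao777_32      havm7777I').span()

(0, 10)

This matches one or more of a non-whitespace character, then the literal 'va', then zero or more of one of [mboh]; then 2 to 4 of the literal '7', then one or more of a word character.
`search` walks the string left to right and returns the first match it finds.
The match spans [0:10] → 'rvao777_32'.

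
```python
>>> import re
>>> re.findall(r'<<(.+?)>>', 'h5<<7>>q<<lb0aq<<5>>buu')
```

A non-greedy quantifier consumes as few characters as it can — just enough that the remainder of the pattern still matches from where it stops; whatever follows it matches normally.
One capturing group, so `findall` returns just the captured substring from each match — 2 in all.

['7', 'lb0aq<<5']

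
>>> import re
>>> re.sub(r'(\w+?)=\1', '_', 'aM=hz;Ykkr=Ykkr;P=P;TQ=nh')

'aM=hz;_;_;TQ=nh'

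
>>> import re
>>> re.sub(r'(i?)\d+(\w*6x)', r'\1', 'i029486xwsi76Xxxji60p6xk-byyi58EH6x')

'ik-byyi'

Each match is replaced using the text its own group 1 captured.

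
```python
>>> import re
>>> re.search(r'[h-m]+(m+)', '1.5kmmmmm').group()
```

This matches one or more of a character in [h-m]; then one or more of a literal 'm' (captured).
`re.search` scans for the first position where the pattern succeeds.
The match spans [3:9] → 'kmmmmm'.
Captured: group 1 = 'm'.

'kmmmmm'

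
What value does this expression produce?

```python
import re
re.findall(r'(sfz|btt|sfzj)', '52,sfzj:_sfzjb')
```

['sfz', 'sfz']

Branches in `(...|...)` are attempted left-to-right; the first branch that allows the whole pattern to succeed is taken.
One capturing group, so `findall` returns just the captured substring from each match — 2 in all.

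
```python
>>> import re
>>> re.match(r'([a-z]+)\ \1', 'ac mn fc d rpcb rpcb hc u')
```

None

`\1` is not a pattern — it's the concrete string captured by group 1, re-applied verbatim.
`re.match` won't scan ahead — the pattern has to work from the very first character.
Here the string doesn't start with a match, so the call returns None.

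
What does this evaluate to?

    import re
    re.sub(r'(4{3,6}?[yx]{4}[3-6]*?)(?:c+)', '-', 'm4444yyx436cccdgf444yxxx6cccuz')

This matches 3 to 6 of the literal '4' (lazy), then exactly 4 of one of [yx], then zero or more of a character in [3-6] (lazy) (captured); then one or more of a literal 'c' (non-capturing group).
Matches: at [17:28] → '444yxxx6ccc'.
Every occurrence is swapped for '-'.

'm4444yyx436cccdgf-uz'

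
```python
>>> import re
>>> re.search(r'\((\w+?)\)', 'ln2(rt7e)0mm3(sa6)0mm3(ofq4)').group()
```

'(rt7e)'

The match spans [3:9] → '(rt7e)'.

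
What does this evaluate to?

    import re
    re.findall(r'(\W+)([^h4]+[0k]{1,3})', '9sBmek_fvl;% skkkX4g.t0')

[(';% ', 'skkk'), ('.', 't0')]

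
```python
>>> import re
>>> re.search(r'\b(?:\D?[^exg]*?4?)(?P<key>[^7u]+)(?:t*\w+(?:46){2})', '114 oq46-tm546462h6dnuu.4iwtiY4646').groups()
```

Pattern: a word boundary (`\b`, zero-width); then optionally a non-digit, then zero or more of any character except [exg] (lazy), then optionally the literal '4' (non-capturing group); then one or more of any character except [7u] (captured as 'key'); then zero or more of the literal 't', then one or more of a word character, then the literal '46' repeated 2 times (non-capturing group).
A `+?`/`*?`/`{m,n}?` starts at its minimum and grows only as far as needed for what follows to match.
`re.search` scans for the first position where the pattern succeeds.
The match spans [0:16] → '114 oq46-tm54646'.
Captured: group 1 = '114 oq46-tm'.

('114 oq46-tm',)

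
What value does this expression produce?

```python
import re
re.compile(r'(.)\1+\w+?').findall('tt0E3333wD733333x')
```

['t', '3', '3']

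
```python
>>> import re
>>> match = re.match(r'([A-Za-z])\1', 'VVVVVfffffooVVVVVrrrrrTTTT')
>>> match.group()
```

`re.match` only tries the pattern at the start of the string.
The match spans [0:2] → 'VV'.

'VV'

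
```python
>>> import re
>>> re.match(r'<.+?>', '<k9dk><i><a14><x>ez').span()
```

With `match`, the pattern is implicitly anchored at the beginning.
The match spans [0:6] → '<k9dk>'.

(0, 6)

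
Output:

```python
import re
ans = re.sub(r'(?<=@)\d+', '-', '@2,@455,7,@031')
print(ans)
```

Lookahead/lookbehind check context without consuming it, so the matched span excludes the asserted characters.
Each match is replaced by '-'.

@-,@-,7,@-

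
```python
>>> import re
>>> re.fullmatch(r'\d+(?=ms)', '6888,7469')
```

None

`fullmatch` succeeds only if the pattern covers the string from start to end.
Here the pattern can't cover the whole string, so the call returns None.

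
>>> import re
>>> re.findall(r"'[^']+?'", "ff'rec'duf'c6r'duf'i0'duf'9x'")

Matches: at [2:7] → "'rec'"; at [10:15] → "'c6r'"; at [18:22] → "'i0'"; at [25:29] → "'9x'".
`findall` yields the raw match text (4 of them) because the pattern has no groups.

["'rec'", "'c6r'", "'i0'", "'9x'"]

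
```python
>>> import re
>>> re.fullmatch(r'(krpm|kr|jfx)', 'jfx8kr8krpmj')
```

`re.fullmatch` is like wrapping the pattern in `^…$` (in single-line mode).
Here the string isn't matched end-to-end, so the call returns None.

None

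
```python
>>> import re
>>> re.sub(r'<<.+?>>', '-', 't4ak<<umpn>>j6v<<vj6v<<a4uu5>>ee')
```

A non-greedy quantifier consumes as few characters as it can — just enough that the remainder of the pattern still matches from where it stops; whatever follows it matches normally.
Every occurrence is swapped for '-'.

't4ak-j6v-ee'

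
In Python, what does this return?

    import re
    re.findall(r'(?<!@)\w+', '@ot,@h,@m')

['t']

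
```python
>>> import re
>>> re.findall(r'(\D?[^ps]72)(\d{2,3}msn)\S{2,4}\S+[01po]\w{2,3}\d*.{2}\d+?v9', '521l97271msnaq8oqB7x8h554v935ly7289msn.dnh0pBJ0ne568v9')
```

Multiple groups make `findall` return tuples — one 2-tuple for the one match.

[('l972', '71msn')]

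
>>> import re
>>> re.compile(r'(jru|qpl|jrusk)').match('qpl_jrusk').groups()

('qpl',)

`re.match` won't scan ahead — the pattern has to work from the very first character.
The match spans [0:3] → 'qpl'.
Captured: group 1 = 'qpl'.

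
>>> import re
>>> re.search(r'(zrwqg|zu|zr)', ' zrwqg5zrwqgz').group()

'zrwqg'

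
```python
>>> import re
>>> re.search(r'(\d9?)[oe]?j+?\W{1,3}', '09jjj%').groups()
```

('09',)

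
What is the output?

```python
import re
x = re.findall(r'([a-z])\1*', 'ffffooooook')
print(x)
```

['f', 'o', 'k']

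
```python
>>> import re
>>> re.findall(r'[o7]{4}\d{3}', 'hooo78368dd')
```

['ooo7836']

This matches exactly 4 of one of [o7]; then exactly 3 of a digit.
Walking the string: at [1:8] → 'ooo7836'.
Since nothing is captured, `findall` lists the 1 matched substring directly.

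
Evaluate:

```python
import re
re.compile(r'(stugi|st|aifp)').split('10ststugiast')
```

['10', 'st', '', 'stugi', 'a', 'st', '']

The regex engine tests alternatives in the order written; an earlier branch that matches wins even if a later one would match more.
Matches to split on: at [2:4] → 'st'; at [4:9] → 'stugi'; at [10:12] → 'st'.
Because the pattern has a capturing group, `split` also inserts each captured text between the pieces.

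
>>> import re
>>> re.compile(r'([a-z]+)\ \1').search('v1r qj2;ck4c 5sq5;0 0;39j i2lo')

None

The backreference `\1` re-matches whatever the first group consumed, character for character.
Unlike `match`, `search` isn't anchored — it looks for the pattern anywhere in the string.
Here the pattern never matches, so the call returns None.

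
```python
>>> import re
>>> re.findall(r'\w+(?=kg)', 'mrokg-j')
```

['mro']

The `(?=…)`/`(?<=…)` assertion just peeks at neighbouring text; it doesn't advance the match position.
Since nothing is captured, `findall` lists the 1 matched substring directly.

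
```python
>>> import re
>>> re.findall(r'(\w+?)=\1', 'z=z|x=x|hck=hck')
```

['z', 'x', 'hck']

After group 1 captures some text, `\1` only succeeds where that same text appears again.
Walking the string: at [0:3] match 'z=z', group 1 = 'z'; at [4:7] match 'x=x', group 1 = 'x'; at [8:15] match 'hck=hck', group 1 = 'hck'.
Because there's exactly one group, `findall` drops the full match and keeps group 1 from each hit.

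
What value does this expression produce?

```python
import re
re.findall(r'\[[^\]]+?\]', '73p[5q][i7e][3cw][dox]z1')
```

Walking the string: at [3:7] → '[5q]'; at [7:12] → '[i7e]'; at [12:17] → '[3cw]'; at [17:22] → '[dox]'.
`findall` yields the raw match text (4 of them) because the pattern has no groups.

['[5q]', '[i7e]', '[3cw]', '[dox]']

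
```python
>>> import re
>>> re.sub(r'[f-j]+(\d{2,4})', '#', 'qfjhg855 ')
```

Pattern: one or more of a character in [f-j]; then 2 to 4 of a digit (captured).
Matches: at [1:8] → 'fjhg855'.
Each match is replaced by '#'.

'q# '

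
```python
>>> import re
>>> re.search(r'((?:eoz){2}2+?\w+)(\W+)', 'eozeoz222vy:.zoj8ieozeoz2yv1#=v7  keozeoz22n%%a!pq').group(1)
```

The match spans [0:13] → 'eozeoz222vy:.'.
Captured: group 1 = 'eozeoz222vy', group 2 = ':.'.

'eozeoz222vy'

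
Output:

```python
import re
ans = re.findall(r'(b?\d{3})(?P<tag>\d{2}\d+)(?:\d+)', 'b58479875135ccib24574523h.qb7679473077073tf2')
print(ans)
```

Pattern: optionally a literal 'b', then exactly 3 of a digit (captured); then exactly 2 of a digit, then one or more of a digit (captured as 'tag'); then one or more of a digit (non-capturing group).
`findall` packs the 2 group values into a tuple for every match.

[('b584', '7987513'), ('b245', '7452'), ('b767', '947307707')]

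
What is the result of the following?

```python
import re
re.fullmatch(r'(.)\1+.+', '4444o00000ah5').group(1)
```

After group 1 captures some text, `\1` only succeeds where that same text appears again.
For `fullmatch`, every character of the input must be accounted for by the pattern.
The match spans [0:13] → '4444o00000ah5'.
Captured: group 1 = '4'.

'4'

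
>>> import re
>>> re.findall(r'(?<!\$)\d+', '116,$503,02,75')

['116', '03', '02', '75']

`(?!…)`/`(?<!…)` only lets a position through if the neighbouring text does NOT match; no characters are consumed.
Scanning left to right: at [0:3] → '116'; at [6:8] → '03'; at [9:11] → '02'; at [12:14] → '75'.
No capturing groups, so `findall` returns the 4 full match strings.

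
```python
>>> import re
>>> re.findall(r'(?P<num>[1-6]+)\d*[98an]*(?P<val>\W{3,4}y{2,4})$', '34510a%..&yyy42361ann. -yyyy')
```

Multiple groups make `findall` return tuples — one 2-tuple for the one match.

[('42361', '. -yyyy')]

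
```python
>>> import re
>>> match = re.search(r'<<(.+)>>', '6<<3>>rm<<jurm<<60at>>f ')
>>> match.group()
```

'<<3>>rm<<jurm<<60at>>'

The match spans [1:22] → '<<3>>rm<<jurm<<60at>>'.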